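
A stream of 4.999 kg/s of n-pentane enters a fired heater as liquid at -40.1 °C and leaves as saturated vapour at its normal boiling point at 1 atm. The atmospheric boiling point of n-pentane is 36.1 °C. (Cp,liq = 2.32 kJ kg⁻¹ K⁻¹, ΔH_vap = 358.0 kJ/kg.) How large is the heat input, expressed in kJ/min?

Q = 160000 kJ/min

liquid -40.1→36.1 °C: 176.78 kJ/kg
vaporisation at 36.1 °C: 358 kJ/kg
Δh = 176.78 + 358 = 534.78 kJ/kg
Q = ṁ·Δh = 4.999 kg/s × 534.78 kJ/kg = 2673.4 kJ/s
|Q| = 2673.4 kW = 160400 kJ/min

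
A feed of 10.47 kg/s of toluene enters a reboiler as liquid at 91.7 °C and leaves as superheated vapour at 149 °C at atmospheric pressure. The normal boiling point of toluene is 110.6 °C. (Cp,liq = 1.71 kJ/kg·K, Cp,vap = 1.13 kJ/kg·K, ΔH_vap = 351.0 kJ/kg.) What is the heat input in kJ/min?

liquid 91.7→110.6 °C: 32.319 kJ/kg
vaporisation at 110.6 °C: 351 kJ/kg
vapour 110.6→149 °C: 43.392 kJ/kg
Δh = 32.319 + 351 + 43.392 = 426.71 kJ/kg
Q = ṁ·Δh = 10.47 kg/s × 426.71 kJ/kg = 4467.7 kJ/s
|Q| = 4467.7 kW = 268060 kJ/min

Q = 268000 kJ/min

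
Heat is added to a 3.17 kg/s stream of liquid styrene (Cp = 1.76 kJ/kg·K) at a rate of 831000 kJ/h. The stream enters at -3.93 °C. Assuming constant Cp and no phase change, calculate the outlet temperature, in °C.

T_out = 37.4 °C

Q = 831000 kJ/h = 230.83 kJ/s
ΔT = Q/(ṁ·Cp) = 230.83/(3.17×1.76) = 41.374 K
T_out = -3.93 + 41.374 = 37.444 °C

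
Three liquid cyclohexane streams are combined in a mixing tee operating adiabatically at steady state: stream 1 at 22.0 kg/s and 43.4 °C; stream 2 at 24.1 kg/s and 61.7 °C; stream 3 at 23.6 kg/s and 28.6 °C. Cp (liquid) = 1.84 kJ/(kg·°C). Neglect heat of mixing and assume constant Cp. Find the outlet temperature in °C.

T_out = 44.7 °C

No heat crosses the boundary, so H_out = H_in.
Σ ṁᵢCp,ᵢTᵢ = 22.0×1.84×43.4 + 24.1×1.84×61.7 + 23.6×1.84×28.6 = 5734.8
Σ ṁᵢCp,ᵢ = 22.0×1.84 + 24.1×1.84 + 23.6×1.84 = 128.25
T_out = 5734.8 / 128.25 = 44.716 °C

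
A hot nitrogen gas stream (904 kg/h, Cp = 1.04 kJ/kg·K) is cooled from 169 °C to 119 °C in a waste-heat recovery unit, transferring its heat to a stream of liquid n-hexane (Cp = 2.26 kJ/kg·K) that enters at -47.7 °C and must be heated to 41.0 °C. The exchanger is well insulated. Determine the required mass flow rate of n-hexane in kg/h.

ṁ_c = 234 kg/h

Heat released by hot stream: Q = 904 × 1.04 × (169 − 119) = 47008 kJ/h
Energy balance on cold side (adiabatic exchanger): Q = ṁ_c·Cp_c·(T_c,out − T_c,in)
ṁ_c = 47008 / [2.26 × (41.0 − -47.7)] = 234.5 kg/h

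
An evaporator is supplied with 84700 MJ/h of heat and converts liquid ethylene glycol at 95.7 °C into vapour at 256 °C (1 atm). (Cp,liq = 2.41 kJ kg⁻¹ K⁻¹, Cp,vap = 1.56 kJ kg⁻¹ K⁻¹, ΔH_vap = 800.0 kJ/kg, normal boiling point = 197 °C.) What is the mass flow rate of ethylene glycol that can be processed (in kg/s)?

Δh = 2.41×(197−95.7) + 800.0 + 1.56×(256−197) = 1136.2 kJ/kg
Q = 84700 MJ/h = 23528 kJ/s = 23528 kJ/s
ṁ = Q/Δh = 23528 / 1136.2 = 20.708 kg/s

ṁ = 20.7 kg/s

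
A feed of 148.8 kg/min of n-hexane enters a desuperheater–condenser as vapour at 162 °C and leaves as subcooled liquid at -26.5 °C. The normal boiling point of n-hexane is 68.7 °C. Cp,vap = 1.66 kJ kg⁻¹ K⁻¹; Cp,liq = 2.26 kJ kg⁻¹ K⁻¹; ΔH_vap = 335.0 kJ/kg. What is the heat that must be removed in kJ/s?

vapour 162→68.7 °C: -154.88 kJ/kg
condensation at 68.7 °C: -335 kJ/kg
liquid 68.7→-26.5 °C: -215.15 kJ/kg
Δh = -154.88 + -335 + -215.15 = -705.03 kJ/kg
Q = ṁ·Δh = 148.8 kg/min × -705.03 kJ/kg = -104910 kJ/min
|Q| = 1748.5 kW

Q_c = 1750 kJ/s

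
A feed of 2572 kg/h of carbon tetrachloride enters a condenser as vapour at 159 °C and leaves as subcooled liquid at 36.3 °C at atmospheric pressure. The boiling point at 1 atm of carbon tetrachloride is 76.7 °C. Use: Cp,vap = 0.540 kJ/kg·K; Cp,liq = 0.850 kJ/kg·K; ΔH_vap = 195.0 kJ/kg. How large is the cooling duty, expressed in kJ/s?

Q_c = 196 kJ/s

vapour 159→76.7 °C: -44.442 kJ/kg
condensation at 76.7 °C: -195 kJ/kg
liquid 76.7→36.3 °C: -34.34 kJ/kg
Δh = -44.442 + -195 + -34.34 = -273.78 kJ/kg
Q = ṁ·Δh = 2572 kg/h × -273.78 kJ/kg = -704170 kJ/h
|Q| = 195.6 kW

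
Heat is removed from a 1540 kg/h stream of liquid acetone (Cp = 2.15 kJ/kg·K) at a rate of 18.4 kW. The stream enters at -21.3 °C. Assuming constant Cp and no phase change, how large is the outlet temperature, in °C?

Q = 18.4 kW = 66240 kJ/h
ΔT = Q/(ṁ·Cp) = 66240/(1540×2.15) = 20.006 K
T_out = -21.3 − 20.006 = -41.306 °C

T_out = -41.3 °C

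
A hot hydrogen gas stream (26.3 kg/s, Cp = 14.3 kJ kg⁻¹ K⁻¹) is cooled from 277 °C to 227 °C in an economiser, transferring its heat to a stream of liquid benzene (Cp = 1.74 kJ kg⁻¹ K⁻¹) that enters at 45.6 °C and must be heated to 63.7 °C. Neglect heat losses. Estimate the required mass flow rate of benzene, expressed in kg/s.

ṁ_c = 597 kg/s

Heat released by hot stream: Q = 26.3 × 14.3 × (277 − 227) = 18804 kJ/s
Energy balance on cold side (adiabatic exchanger): Q = ṁ_c·Cp_c·(T_c,out − T_c,in)
ṁ_c = 18804 / [1.74 × (63.7 − 45.6)] = 597.08 kg/s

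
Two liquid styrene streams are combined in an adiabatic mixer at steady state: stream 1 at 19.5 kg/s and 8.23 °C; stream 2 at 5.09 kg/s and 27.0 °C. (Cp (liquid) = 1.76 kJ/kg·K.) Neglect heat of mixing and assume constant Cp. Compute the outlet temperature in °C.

T_out = 12.1 °C

No heat crosses the boundary, so H_out = H_in.
T_out = Σ ṁᵢCp,ᵢTᵢ / Σ ṁᵢCp,ᵢ
      = 524.33 / 43.278 = 12.115 °C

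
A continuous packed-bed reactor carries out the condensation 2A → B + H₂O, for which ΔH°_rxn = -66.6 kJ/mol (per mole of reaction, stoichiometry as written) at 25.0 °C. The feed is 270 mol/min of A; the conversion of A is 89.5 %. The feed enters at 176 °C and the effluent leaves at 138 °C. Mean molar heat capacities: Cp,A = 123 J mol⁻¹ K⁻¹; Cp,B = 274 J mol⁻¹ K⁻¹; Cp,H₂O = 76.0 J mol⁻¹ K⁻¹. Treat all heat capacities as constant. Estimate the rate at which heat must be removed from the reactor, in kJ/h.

Q_out = 473000 kJ/h

Extent of reaction ξ = 0.895 × 270 / 2 = 120.83 mol/min
Reaction term: ξ·ΔH°_rxn = 120.83 × -66.6 = -8046.9 kJ/min
Sensible, feed 176→25 °C: -5014.7 kJ/min
Outlet flows (mol/min): A 28.35, B 120.83, H₂O 120.83
Sensible, products 25→138 °C: 5172.7 kJ/min
Q = ΔH = -7889 kJ/min = -131.48 kW
Heat removed = 473340 kJ/h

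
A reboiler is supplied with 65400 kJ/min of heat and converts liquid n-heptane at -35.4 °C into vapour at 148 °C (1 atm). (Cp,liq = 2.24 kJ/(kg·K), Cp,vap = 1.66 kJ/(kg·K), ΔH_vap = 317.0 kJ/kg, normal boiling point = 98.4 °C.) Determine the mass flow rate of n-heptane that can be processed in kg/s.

Δh = 2.24×(98.4−-35.4) + 317.0 + 1.66×(148−98.4) = 699.05 kJ/kg
Q = 65400 kJ/min = 1090 kJ/s = 1090 kJ/s
ṁ = Q/Δh = 1090 / 699.05 = 1.5593 kg/s

ṁ = 1.56 kg/s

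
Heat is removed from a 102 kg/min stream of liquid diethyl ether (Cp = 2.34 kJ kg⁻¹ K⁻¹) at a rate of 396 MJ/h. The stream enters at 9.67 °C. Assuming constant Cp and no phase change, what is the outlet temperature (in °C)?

T_out = -18.0 °C

Q = 396 MJ/h = 6600 kJ/min
ΔT = Q/(ṁ·Cp) = 6600/(102×2.34) = 27.652 K
T_out = 9.67 − 27.652 = -17.982 °C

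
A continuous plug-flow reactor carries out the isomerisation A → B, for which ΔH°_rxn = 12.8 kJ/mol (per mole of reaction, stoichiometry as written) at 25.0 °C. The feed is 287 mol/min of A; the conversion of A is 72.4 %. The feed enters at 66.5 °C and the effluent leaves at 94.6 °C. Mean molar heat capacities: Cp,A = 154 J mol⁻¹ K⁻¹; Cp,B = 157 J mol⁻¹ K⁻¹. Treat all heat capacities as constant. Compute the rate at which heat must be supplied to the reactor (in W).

Q_in = 65800 W

Extent of reaction ξ = 0.724 × 287 = 207.79 mol/min
Reaction term: ξ·ΔH°_rxn = 207.79 × 12.8 = 2659.7 kJ/min
Sensible, feed 66.5→25 °C: -1834.2 kJ/min
Outlet flows (mol/min): A 79.212, B 207.79
Sensible, products 25→94.6 °C: 3119.6 kJ/min
Q = ΔH = 3945 kJ/min = 65.751 kW
Heat supplied = 65751 W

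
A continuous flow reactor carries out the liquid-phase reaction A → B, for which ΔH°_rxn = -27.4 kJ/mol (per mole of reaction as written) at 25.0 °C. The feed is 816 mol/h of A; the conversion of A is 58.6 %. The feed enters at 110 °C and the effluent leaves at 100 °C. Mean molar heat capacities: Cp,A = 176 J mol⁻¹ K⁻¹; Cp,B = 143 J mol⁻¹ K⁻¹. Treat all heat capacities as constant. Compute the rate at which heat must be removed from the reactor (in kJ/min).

Extent of reaction ξ = 0.586 × 816 = 478.18 mol/h
Reaction term: ξ·ΔH°_rxn = 478.18 × -27.4 = -13102 kJ/h
Sensible, feed 110→25 °C: -12207 kJ/h
Outlet flows (mol/h): A 337.82, B 478.18
Sensible, products 25→100 °C: 9587.7 kJ/h
Q = ΔH = -15722 kJ/h = -4.3671 kW
Heat removed = 262.03 kJ/min

Q_out = 262 kJ/min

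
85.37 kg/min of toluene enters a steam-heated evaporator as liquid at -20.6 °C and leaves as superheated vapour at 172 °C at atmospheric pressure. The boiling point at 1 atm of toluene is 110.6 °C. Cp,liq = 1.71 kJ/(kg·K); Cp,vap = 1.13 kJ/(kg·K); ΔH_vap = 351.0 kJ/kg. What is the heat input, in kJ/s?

Q = 917 kJ/s

liquid -20.6→110.6 °C: 224.35 kJ/kg
vaporisation at 110.6 °C: 351 kJ/kg
vapour 110.6→172 °C: 69.382 kJ/kg
Δh = 224.35 + 351 + 69.382 = 644.73 kJ/kg
Q = ṁ·Δh = 85.37 kg/min × 644.73 kJ/kg = 55041 kJ/min
|Q| = 917.35 kW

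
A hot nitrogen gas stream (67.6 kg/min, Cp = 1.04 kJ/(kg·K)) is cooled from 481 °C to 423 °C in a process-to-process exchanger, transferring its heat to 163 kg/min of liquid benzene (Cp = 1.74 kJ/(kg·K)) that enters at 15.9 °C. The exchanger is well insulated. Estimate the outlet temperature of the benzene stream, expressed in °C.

Heat released by hot stream: Q = 67.6 × 1.04 × (481 − 423) = 4077.6 kJ/min
Energy balance on cold side (adiabatic exchanger): Q = ṁ_c·Cp_c·(T_c,out − T_c,in)
T_c,out = 15.9 + 4077.6/(163 × 1.74) = 30.277 °C

T_c,out = 30.3 °C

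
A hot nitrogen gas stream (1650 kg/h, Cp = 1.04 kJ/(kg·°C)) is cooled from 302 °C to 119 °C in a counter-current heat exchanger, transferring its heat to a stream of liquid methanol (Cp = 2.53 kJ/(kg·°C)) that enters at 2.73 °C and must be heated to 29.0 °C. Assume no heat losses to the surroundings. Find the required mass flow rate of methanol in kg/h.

ṁ_c = 4720 kg/h

Heat released by hot stream: Q = 1650 × 1.04 × (302 − 119) = 314030 kJ/h
Energy balance on cold side (adiabatic exchanger): Q = ṁ_c·Cp_c·(T_c,out − T_c,in)
ṁ_c = 314030 / [2.53 × (29.0 − 2.73)] = 4724.8 kg/h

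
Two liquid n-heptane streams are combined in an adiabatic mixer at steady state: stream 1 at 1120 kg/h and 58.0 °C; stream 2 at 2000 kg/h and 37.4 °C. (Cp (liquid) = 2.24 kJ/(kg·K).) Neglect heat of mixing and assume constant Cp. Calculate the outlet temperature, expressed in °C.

T_out = 44.8 °C

Adiabatic, steady state ⇒ Σ ṁᵢCp,ᵢ(T_out − Tᵢ) = 0
T_out = Σ ṁᵢCp,ᵢTᵢ / Σ ṁᵢCp,ᵢ
      = 313060 / 6988.8 = 44.795 °C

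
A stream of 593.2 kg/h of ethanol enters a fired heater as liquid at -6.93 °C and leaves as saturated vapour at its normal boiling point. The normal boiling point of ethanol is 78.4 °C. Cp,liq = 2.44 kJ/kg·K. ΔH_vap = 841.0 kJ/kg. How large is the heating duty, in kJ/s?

liquid -6.93→78.4 °C: 208.21 kJ/kg
vaporisation at 78.4 °C: 841 kJ/kg
Δh = 208.21 + 841 = 1049.2 kJ/kg
Q = ṁ·Δh = 593.2 kg/h × 1049.2 kJ/kg = 622390 kJ/h
|Q| = 172.89 kW

Q = 173 kJ/s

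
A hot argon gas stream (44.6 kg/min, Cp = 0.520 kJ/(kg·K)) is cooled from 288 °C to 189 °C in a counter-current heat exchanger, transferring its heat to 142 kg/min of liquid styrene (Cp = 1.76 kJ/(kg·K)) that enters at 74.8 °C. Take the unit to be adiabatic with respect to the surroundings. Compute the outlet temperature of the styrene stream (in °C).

T_c,out = 84.0 °C

Heat released by hot stream: Q = 44.6 × 0.520 × (288 − 189) = 2296 kJ/min
Energy balance on cold side (adiabatic exchanger): Q = ṁ_c·Cp_c·(T_c,out − T_c,in)
T_c,out = 74.8 + 2296/(142 × 1.76) = 83.987 °C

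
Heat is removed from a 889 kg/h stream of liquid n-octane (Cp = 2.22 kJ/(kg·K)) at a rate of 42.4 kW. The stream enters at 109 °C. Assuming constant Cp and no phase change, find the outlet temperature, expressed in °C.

T_out = 31.7 °C

Q = 42.4 kW = 152640 kJ/h
ΔT = Q/(ṁ·Cp) = 152640/(889×2.22) = 77.342 K
T_out = 109 − 77.342 = 31.658 °C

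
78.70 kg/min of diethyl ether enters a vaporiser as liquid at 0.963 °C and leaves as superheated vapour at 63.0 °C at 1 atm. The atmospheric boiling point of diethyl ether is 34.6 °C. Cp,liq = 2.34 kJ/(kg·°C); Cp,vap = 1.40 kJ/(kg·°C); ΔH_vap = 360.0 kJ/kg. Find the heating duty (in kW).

liquid 0.963→34.6 °C: 78.711 kJ/kg
vaporisation at 34.6 °C: 360 kJ/kg
vapour 34.6→63.0 °C: 39.76 kJ/kg
Δh = 78.711 + 360 + 39.76 = 478.47 kJ/kg
Q = ṁ·Δh = 78.70 kg/min × 478.47 kJ/kg = 37656 kJ/min
|Q| = 627.59 kW

Q = 628 kW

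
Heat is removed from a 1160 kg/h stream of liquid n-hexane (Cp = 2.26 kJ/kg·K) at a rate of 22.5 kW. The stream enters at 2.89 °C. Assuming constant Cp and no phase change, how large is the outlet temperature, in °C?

T_out = -28.0 °C

Q = 22.5 kW = 81000 kJ/h
ΔT = Q/(ṁ·Cp) = 81000/(1160×2.26) = 30.897 K
T_out = 2.89 − 30.897 = -28.007 °C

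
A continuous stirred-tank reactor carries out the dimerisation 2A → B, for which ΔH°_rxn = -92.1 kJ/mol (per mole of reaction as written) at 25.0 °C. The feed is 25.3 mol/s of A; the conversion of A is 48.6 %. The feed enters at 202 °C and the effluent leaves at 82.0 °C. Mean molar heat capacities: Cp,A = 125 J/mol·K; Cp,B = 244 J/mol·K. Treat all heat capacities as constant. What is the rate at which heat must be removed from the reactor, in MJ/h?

Q_out = 3410 MJ/h

Extent of reaction ξ = 0.486 × 25.3 / 2 = 6.1479 mol/s
Reaction term: ξ·ΔH°_rxn = 6.1479 × -92.1 = -566.22 kJ/s
Sensible, feed 202→25 °C: -559.76 kJ/s
Outlet flows (mol/s): A 13.004, B 6.1479
Sensible, products 25→82.0 °C: 178.16 kJ/s
Q = ΔH = -947.82 kJ/s = -947.82 kW
Heat removed = 3412.2 MJ/h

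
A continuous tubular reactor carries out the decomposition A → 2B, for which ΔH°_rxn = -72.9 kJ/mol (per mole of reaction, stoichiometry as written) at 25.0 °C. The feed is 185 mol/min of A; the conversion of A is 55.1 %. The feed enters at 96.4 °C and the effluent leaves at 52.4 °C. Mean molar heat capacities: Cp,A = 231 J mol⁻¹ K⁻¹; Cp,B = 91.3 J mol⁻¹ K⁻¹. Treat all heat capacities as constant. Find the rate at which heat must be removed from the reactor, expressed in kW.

Extent of reaction ξ = 0.551 × 185 = 101.94 mol/min
Reaction term: ξ·ΔH°_rxn = 101.94 × -72.9 = -7431.1 kJ/min
Sensible, feed 96.4→25 °C: -3051.3 kJ/min
Outlet flows (mol/min): A 83.065, B 203.87
Sensible, products 25→52.4 °C: 1035.8 kJ/min
Q = ΔH = -9446.6 kJ/min = -157.44 kW
Heat removed = 157.44 kW

Q_out = 157 kW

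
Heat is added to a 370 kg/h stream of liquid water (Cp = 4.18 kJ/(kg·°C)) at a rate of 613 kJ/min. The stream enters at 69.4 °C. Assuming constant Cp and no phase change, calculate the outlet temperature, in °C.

Q = 613 kJ/min = 36780 kJ/h
ΔT = Q/(ṁ·Cp) = 36780/(370×4.18) = 23.781 K
T_out = 69.4 + 23.781 = 93.181 °C

T_out = 93.2 °C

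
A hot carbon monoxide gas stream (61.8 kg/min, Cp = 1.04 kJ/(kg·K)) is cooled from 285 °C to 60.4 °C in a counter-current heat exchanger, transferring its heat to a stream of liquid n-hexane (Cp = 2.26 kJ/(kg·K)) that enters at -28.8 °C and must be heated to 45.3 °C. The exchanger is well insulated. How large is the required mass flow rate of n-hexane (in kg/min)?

ṁ_c = 86.2 kg/min

Heat released by hot stream: Q = 61.8 × 1.04 × (285 − 60.4) = 14435 kJ/min
Energy balance on cold side (adiabatic exchanger): Q = ṁ_c·Cp_c·(T_c,out − T_c,in)
ṁ_c = 14435 / [2.26 × (45.3 − -28.8)] = 86.2 kg/min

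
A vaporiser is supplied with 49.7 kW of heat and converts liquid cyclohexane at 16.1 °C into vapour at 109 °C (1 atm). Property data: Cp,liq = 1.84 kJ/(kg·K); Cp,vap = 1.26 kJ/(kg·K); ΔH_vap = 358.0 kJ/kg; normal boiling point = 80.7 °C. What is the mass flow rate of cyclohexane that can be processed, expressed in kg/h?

Δh = 1.84×(80.7−16.1) + 358.0 + 1.26×(109−80.7) = 512.52 kJ/kg
Q = 49.7 kW = 49.7 kJ/s = 178920 kJ/h
ṁ = Q/Δh = 178920 / 512.52 = 349.1 kg/h

ṁ = 349 kg/h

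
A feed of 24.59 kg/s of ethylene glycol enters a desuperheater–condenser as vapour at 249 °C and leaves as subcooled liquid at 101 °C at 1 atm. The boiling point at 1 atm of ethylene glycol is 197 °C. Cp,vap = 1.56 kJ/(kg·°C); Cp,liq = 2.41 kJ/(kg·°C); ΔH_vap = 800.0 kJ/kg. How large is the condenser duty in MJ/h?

vapour 249→197 °C: -81.12 kJ/kg
condensation at 197 °C: -800 kJ/kg
liquid 197→101 °C: -231.36 kJ/kg
Δh = -81.12 + -800 + -231.36 = -1112.5 kJ/kg
Q = ṁ·Δh = 24.59 kg/s × -1112.5 kJ/kg = -27356 kJ/s
|Q| = 27356 kW = 98481 MJ/h

Q_c = 98500 MJ/h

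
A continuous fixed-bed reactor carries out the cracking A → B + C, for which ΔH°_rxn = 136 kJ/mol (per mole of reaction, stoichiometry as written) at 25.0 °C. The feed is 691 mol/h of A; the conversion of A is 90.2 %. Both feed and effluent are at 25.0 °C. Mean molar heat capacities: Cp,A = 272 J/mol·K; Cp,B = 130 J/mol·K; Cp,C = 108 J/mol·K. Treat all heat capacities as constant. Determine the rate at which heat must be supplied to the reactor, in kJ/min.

Extent of reaction ξ = 0.902 × 691 = 623.28 mol/h
Reaction term: ξ·ΔH°_rxn = 623.28 × 136 = 84766 kJ/h
Q = ΔH = 84766 kJ/h = 23.546 kW
Heat supplied = 1412.8 kJ/min

Q_in = 1410 kJ/min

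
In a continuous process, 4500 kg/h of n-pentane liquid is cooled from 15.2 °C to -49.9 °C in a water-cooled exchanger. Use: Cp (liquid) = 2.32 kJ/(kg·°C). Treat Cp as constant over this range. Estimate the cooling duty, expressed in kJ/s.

Q_c = 189 kJ/s

Q = ṁ·Cp·ΔT = 4500 × 2.32 × (-49.9 − 15.2) = -679640 kJ/h
Converting: 679640 / 3600 s = 188.79 kW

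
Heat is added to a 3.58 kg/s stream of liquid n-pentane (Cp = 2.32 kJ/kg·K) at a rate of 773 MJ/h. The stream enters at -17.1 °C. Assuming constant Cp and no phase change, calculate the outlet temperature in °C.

Q = 773 MJ/h = 214.72 kJ/s
ΔT = Q/(ṁ·Cp) = 214.72/(3.58×2.32) = 25.853 K
T_out = -17.1 + 25.853 = 8.7527 °C

T_out = 8.75 °C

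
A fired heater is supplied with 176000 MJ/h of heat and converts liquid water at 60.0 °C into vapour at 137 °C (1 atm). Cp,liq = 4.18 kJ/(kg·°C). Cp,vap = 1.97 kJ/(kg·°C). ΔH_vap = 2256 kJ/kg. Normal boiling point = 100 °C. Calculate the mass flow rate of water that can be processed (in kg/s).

Δh = 4.18×(100−60.0) + 2256 + 1.97×(137−100) = 2496.1 kJ/kg
Q = 176000 MJ/h = 48889 kJ/s = 48889 kJ/s
ṁ = Q/Δh = 48889 / 2496.1 = 19.586 kg/s

ṁ = 19.6 kg/s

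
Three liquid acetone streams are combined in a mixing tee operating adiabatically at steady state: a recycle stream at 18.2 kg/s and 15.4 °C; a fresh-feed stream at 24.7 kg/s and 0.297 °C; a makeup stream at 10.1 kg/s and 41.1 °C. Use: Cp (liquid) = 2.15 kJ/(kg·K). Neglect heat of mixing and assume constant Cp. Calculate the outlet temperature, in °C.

Energy balance with Q = 0: Σ ṁᵢCp,ᵢ(T_out − Tᵢ) = 0
Σ ṁᵢCp,ᵢTᵢ = 18.2×2.15×15.4 + 24.7×2.15×0.297 + 10.1×2.15×41.1 = 1510.9
Σ ṁᵢCp,ᵢ = 18.2×2.15 + 24.7×2.15 + 10.1×2.15 = 113.95
T_out = 1510.9 / 113.95 = 13.259 °C

T_out = 13.3 °C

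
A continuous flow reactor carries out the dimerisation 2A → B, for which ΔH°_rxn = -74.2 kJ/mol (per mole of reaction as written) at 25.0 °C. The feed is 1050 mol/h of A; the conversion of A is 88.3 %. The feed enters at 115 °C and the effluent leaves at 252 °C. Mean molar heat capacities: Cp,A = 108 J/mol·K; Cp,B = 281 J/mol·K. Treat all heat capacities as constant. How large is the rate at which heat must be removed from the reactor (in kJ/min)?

Extent of reaction ξ = 0.883 × 1050 / 2 = 463.57 mol/h
Reaction term: ξ·ΔH°_rxn = 463.57 × -74.2 = -34397 kJ/h
Sensible, feed 115→25 °C: -10206 kJ/h
Outlet flows (mol/h): A 122.85, B 463.57
Sensible, products 25→252 °C: 32582 kJ/h
Q = ΔH = -12021 kJ/h = -3.3393 kW
Heat removed = 200.36 kJ/min

Q_out = 200 kJ/min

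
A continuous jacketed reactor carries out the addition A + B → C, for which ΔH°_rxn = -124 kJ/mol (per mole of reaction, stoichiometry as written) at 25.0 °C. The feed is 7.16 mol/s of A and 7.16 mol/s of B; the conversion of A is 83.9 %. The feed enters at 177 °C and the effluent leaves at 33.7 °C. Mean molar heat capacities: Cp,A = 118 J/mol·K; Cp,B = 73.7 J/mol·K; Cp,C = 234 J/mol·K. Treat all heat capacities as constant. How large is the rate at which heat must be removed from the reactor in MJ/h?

Q_out = 3380 MJ/h

Extent of reaction ξ = 0.839 × 7.16 = 6.0072 mol/s
Reaction term: ξ·ΔH°_rxn = 6.0072 × -124 = -744.9 kJ/s
Sensible, feed 177→25 °C: -208.63 kJ/s
Outlet flows (mol/s): A 1.1528, B 1.1528, C 6.0072
Sensible, products 25→33.7 °C: 14.152 kJ/s
Q = ΔH = -939.38 kJ/s = -939.38 kW
Heat removed = 3381.8 MJ/h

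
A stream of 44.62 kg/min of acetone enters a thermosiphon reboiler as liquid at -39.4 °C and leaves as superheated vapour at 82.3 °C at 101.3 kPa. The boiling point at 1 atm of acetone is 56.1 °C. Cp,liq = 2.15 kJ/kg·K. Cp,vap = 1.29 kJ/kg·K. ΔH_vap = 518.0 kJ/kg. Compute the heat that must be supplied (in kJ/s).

Q = 563 kJ/s

liquid -39.4→56.1 °C: 205.32 kJ/kg
vaporisation at 56.1 °C: 518 kJ/kg
vapour 56.1→82.3 °C: 33.798 kJ/kg
Δh = 205.32 + 518 + 33.798 = 757.12 kJ/kg
Q = ṁ·Δh = 44.62 kg/min × 757.12 kJ/kg = 33783 kJ/min
|Q| = 563.05 kW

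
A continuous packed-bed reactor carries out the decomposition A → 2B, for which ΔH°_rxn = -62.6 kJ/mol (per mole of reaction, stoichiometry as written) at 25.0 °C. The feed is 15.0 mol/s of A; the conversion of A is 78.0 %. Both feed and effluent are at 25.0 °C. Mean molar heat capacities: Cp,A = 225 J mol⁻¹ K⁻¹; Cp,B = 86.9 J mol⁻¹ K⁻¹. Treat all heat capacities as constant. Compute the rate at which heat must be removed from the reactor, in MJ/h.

Extent of reaction ξ = 0.780 × 15.0 = 11.7 mol/s
Reaction term: ξ·ΔH°_rxn = 11.7 × -62.6 = -732.42 kJ/s
Q = ΔH = -732.42 kJ/s = -732.42 kW
Heat removed = 2636.7 MJ/h

Q_out = 2640 MJ/h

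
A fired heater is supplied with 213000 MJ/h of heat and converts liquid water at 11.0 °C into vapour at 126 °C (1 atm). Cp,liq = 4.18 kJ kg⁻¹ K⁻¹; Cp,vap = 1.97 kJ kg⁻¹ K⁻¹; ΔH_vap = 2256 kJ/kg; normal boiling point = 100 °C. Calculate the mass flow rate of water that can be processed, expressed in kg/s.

ṁ = 22.1 kg/s

Δh = 4.18×(100−11.0) + 2256 + 1.97×(126−100) = 2679.2 kJ/kg
Q = 213000 MJ/h = 59167 kJ/s = 59167 kJ/s
ṁ = Q/Δh = 59167 / 2679.2 = 22.083 kg/s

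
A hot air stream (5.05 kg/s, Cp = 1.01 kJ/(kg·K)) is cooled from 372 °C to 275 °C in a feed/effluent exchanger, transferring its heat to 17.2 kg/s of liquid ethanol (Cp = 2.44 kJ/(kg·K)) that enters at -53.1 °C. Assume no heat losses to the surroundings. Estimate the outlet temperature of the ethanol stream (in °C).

Heat released by hot stream: Q = 5.05 × 1.01 × (372 − 275) = 494.75 kJ/s
Energy balance on cold side (adiabatic exchanger): Q = ṁ_c·Cp_c·(T_c,out − T_c,in)
T_c,out = -53.1 + 494.75/(17.2 × 2.44) = -41.311 °C

T_c,out = -41.3 °C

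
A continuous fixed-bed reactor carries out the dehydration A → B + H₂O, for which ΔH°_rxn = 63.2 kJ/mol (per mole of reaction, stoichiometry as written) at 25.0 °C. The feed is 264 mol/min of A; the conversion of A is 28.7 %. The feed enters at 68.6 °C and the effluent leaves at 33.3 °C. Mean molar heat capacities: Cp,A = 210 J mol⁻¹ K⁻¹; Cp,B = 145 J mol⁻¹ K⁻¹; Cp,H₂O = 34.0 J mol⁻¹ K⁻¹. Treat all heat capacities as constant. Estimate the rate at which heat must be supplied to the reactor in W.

Q_in = 46900 W

Extent of reaction ξ = 0.287 × 264 = 75.768 mol/min
Reaction term: ξ·ΔH°_rxn = 75.768 × 63.2 = 4788.5 kJ/min
Sensible, feed 68.6→25 °C: -2417.2 kJ/min
Outlet flows (mol/min): A 188.23, B 75.768, H₂O 75.768
Sensible, products 25→33.3 °C: 440.66 kJ/min
Q = ΔH = 2812 kJ/min = 46.867 kW
Heat supplied = 46867 W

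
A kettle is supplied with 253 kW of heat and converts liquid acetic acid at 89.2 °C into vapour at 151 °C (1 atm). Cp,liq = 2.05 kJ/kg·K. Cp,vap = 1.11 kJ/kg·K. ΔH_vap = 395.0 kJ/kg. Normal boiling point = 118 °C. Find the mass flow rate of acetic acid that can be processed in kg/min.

ṁ = 30.9 kg/min

Δh = 2.05×(118−89.2) + 395.0 + 1.11×(151−118) = 490.67 kJ/kg
Q = 253 kW = 253 kJ/s = 15180 kJ/min
ṁ = Q/Δh = 15180 / 490.67 = 30.937 kg/min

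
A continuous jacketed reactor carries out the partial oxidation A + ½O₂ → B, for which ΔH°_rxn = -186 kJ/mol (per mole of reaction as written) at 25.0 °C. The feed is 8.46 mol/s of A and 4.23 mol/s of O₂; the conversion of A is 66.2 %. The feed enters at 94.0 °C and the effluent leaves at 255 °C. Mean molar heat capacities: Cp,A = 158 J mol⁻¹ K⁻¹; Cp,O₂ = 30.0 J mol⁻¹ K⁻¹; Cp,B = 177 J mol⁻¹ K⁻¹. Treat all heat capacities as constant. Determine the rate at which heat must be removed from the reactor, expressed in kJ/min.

Q_out = 48100 kJ/min

Extent of reaction ξ = 0.662 × 8.46 = 5.6005 mol/s
Reaction term: ξ·ΔH°_rxn = 5.6005 × -186 = -1041.7 kJ/s
Sensible, feed 94.0→25 °C: -100.99 kJ/s
Outlet flows (mol/s): A 2.8595, O₂ 1.4297, B 5.6005
Sensible, products 25→255 °C: 341.78 kJ/s
Q = ΔH = -800.91 kJ/s = -800.91 kW
Heat removed = 48054 kJ/min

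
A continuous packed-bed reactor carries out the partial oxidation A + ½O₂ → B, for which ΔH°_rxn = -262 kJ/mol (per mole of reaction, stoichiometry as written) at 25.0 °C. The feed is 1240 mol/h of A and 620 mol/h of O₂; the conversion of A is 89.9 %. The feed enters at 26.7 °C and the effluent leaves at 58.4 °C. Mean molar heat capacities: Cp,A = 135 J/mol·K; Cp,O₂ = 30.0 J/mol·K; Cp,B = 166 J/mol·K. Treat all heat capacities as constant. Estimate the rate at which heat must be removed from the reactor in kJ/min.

Extent of reaction ξ = 0.899 × 1240 = 1114.8 mol/h
Reaction term: ξ·ΔH°_rxn = 1114.8 × -262 = -292070 kJ/h
Sensible, feed 26.7→25 °C: -316.2 kJ/h
Outlet flows (mol/h): A 125.24, O₂ 62.62, B 1114.8
Sensible, products 25→58.4 °C: 6808.1 kJ/h
Q = ΔH = -285580 kJ/h = -79.326 kW
Heat removed = 4759.6 kJ/min

Q_out = 4760 kJ/min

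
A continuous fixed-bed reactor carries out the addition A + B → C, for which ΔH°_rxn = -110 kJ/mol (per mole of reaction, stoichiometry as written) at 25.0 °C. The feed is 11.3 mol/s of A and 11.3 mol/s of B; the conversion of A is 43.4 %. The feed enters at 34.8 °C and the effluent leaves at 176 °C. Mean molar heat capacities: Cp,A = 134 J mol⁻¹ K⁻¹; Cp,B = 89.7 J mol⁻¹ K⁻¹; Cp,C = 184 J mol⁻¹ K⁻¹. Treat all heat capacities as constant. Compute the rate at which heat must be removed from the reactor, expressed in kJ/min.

Q_out = 12700 kJ/min

Extent of reaction ξ = 0.434 × 11.3 = 4.9042 mol/s
Reaction term: ξ·ΔH°_rxn = 4.9042 × -110 = -539.46 kJ/s
Sensible, feed 34.8→25 °C: -24.773 kJ/s
Outlet flows (mol/s): A 6.3958, B 6.3958, C 4.9042
Sensible, products 25→176 °C: 352.3 kJ/s
Q = ΔH = -211.93 kJ/s = -211.93 kW
Heat removed = 12716 kJ/min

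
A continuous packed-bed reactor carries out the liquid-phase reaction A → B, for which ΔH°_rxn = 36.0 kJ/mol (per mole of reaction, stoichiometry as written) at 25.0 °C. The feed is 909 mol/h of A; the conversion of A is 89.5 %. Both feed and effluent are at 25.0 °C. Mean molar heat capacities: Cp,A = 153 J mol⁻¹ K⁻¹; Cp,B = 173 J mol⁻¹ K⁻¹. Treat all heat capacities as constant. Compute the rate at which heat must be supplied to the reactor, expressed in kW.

Q_in = 8.14 kW

Extent of reaction ξ = 0.895 × 909 = 813.56 mol/h
Reaction term: ξ·ΔH°_rxn = 813.56 × 36.0 = 29288 kJ/h
Q = ΔH = 29288 kJ/h = 8.1356 kW
Heat supplied = 8.1356 kW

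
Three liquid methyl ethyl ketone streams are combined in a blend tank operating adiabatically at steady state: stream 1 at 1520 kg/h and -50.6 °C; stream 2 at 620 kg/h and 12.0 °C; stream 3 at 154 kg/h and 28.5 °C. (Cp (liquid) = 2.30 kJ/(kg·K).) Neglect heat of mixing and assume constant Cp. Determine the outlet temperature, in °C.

Energy balance with Q = 0: Σ ṁᵢCp,ᵢ(T_out − Tᵢ) = 0
T_out = Σ ṁᵢCp,ᵢTᵢ / Σ ṁᵢCp,ᵢ
      = -149690 / 5276.2 = -28.371 °C

T_out = -28.4 °C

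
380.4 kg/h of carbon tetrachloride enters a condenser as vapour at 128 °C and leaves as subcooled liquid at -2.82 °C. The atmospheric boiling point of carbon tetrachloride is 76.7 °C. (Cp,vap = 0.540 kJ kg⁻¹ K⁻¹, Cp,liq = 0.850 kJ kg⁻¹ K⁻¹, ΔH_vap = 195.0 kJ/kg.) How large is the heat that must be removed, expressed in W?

vapour 128→76.7 °C: -27.702 kJ/kg
condensation at 76.7 °C: -195 kJ/kg
liquid 76.7→-2.82 °C: -67.592 kJ/kg
Δh = -27.702 + -195 + -67.592 = -290.29 kJ/kg
Q = ṁ·Δh = 380.4 kg/h × -290.29 kJ/kg = -110430 kJ/h
|Q| = 30.674 kW = 30674 W

Q_c = 30700 W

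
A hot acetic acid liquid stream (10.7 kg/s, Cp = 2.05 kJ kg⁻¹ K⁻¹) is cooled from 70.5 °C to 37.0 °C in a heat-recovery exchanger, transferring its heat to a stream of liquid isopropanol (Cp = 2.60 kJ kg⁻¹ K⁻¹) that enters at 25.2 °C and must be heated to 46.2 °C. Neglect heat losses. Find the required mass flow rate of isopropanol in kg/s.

ṁ_c = 13.5 kg/s

Heat released by hot stream: Q = 10.7 × 2.05 × (70.5 − 37.0) = 734.82 kJ/s
Energy balance on cold side (adiabatic exchanger): Q = ṁ_c·Cp_c·(T_c,out − T_c,in)
ṁ_c = 734.82 / [2.60 × (46.2 − 25.2)] = 13.458 kg/s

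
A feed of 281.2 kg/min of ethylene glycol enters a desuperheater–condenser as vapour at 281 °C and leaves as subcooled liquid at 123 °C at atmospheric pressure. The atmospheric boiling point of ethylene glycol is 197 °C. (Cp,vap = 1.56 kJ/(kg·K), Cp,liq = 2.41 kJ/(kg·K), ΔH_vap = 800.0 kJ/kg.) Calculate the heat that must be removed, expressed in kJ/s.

vapour 281→197 °C: -131.04 kJ/kg
condensation at 197 °C: -800 kJ/kg
liquid 197→123 °C: -178.34 kJ/kg
Δh = -131.04 + -800 + -178.34 = -1109.4 kJ/kg
Q = ṁ·Δh = 281.2 kg/min × -1109.4 kJ/kg = -311960 kJ/min
|Q| = 5199.3 kW

Q_c = 5200 kJ/s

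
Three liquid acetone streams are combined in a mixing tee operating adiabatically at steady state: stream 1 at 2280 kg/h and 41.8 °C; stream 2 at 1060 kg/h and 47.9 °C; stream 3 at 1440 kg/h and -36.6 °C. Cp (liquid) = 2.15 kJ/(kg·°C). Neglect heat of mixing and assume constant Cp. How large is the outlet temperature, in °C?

No heat crosses the boundary, so H_out = H_in.
T_out = Σ ṁᵢCp,ᵢTᵢ / Σ ṁᵢCp,ᵢ
      = 200750 / 10277 = 19.534 °C

T_out = 19.5 °C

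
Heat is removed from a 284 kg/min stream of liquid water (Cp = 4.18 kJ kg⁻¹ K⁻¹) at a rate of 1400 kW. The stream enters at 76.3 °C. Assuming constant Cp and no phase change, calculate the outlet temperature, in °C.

Q = 1400 kW = 84000 kJ/min
ΔT = Q/(ṁ·Cp) = 84000/(284×4.18) = 70.759 K
T_out = 76.3 − 70.759 = 5.5405 °C

T_out = 5.54 °C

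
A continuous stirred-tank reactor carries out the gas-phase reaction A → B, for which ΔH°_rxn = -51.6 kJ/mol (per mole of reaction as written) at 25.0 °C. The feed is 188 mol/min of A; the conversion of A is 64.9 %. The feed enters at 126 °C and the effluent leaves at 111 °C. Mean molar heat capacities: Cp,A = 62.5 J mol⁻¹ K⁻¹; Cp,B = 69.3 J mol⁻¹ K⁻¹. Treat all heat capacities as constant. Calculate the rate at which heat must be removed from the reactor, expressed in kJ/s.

Q_out = 107 kJ/s

Extent of reaction ξ = 0.649 × 188 = 122.01 mol/min
Reaction term: ξ·ΔH°_rxn = 122.01 × -51.6 = -6295.8 kJ/min
Sensible, feed 126→25 °C: -1186.8 kJ/min
Outlet flows (mol/min): A 65.988, B 122.01
Sensible, products 25→111 °C: 1081.9 kJ/min
Q = ΔH = -6400.7 kJ/min = -106.68 kW
Heat removed = 106.68 kJ/s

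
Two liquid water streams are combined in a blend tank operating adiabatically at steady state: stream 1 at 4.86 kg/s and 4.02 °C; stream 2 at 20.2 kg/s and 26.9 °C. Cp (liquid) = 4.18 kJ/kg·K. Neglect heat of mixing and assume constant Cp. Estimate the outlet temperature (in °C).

Energy balance with Q = 0: Σ ṁᵢCp,ᵢ(T_out − Tᵢ) = 0
T_out = Σ ṁᵢCp,ᵢTᵢ / Σ ṁᵢCp,ᵢ
      = 2353 / 104.75 = 22.463 °C

T_out = 22.5 °C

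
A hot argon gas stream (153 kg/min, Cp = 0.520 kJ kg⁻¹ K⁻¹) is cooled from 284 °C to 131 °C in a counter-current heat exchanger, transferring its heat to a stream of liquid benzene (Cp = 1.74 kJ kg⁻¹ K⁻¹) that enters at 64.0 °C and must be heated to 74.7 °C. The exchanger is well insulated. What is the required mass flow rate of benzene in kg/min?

Heat released by hot stream: Q = 153 × 0.520 × (284 − 131) = 12173 kJ/min
Energy balance on cold side (adiabatic exchanger): Q = ṁ_c·Cp_c·(T_c,out − T_c,in)
ṁ_c = 12173 / [1.74 × (74.7 − 64.0)] = 653.81 kg/min

ṁ_c = 654 kg/min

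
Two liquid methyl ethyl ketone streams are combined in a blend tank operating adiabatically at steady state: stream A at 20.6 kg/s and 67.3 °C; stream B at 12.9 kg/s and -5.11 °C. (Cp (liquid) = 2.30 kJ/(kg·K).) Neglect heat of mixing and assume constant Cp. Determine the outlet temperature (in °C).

T_out = 39.4 °C

Energy balance with Q = 0: Σ ṁᵢCp,ᵢ(T_out − Tᵢ) = 0
T_out = Σ ṁᵢCp,ᵢTᵢ / Σ ṁᵢCp,ᵢ
      = 3037.1 / 77.05 = 39.417 °C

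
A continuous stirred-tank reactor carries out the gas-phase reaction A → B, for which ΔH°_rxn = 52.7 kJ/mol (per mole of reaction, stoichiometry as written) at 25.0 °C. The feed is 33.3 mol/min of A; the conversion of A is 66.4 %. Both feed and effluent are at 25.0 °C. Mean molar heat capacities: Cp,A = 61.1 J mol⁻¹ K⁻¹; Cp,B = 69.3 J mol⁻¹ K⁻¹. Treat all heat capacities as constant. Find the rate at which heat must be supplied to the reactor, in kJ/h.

Extent of reaction ξ = 0.664 × 33.3 = 22.111 mol/min
Reaction term: ξ·ΔH°_rxn = 22.111 × 52.7 = 1165.3 kJ/min
Q = ΔH = 1165.3 kJ/min = 19.421 kW
Heat supplied = 69916 kJ/h

Q_in = 69900 kJ/h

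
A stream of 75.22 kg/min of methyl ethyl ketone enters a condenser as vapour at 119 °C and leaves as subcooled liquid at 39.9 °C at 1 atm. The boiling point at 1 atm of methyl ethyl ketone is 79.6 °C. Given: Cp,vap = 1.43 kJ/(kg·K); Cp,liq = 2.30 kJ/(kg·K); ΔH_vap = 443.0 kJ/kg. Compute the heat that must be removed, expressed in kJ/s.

vapour 119→79.6 °C: -56.342 kJ/kg
condensation at 79.6 °C: -443 kJ/kg
liquid 79.6→39.9 °C: -91.31 kJ/kg
Δh = -56.342 + -443 + -91.31 = -590.65 kJ/kg
Q = ṁ·Δh = 75.22 kg/min × -590.65 kJ/kg = -44429 kJ/min
|Q| = 740.48 kW

Q_c = 740 kJ/s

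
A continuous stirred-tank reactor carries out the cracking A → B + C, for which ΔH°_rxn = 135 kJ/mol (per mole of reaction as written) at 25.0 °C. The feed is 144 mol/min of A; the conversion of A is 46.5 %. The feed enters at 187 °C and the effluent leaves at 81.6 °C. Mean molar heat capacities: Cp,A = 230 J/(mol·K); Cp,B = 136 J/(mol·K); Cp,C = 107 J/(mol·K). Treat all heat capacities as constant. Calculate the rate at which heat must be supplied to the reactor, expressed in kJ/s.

Extent of reaction ξ = 0.465 × 144 = 66.96 mol/min
Reaction term: ξ·ΔH°_rxn = 66.96 × 135 = 9039.6 kJ/min
Sensible, feed 187→25 °C: -5365.4 kJ/min
Outlet flows (mol/min): A 77.04, B 66.96, C 66.96
Sensible, products 25→81.6 °C: 1923.9 kJ/min
Q = ΔH = 5598 kJ/min = 93.3 kW
Heat supplied = 93.3 kJ/s

Q_in = 93.3 kJ/s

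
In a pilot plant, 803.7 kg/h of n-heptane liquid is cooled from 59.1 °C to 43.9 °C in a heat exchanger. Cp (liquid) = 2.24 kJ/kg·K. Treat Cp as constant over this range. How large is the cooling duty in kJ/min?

Q = ṁ·Cp·ΔT = 803.7 × 2.24 × (43.9 − 59.1) = -27364 kJ/h
Converting: 27364 / 3600 s = 7.6012 kW
Cooling duty = 456.07 kJ/min

Q_c = 456 kJ/min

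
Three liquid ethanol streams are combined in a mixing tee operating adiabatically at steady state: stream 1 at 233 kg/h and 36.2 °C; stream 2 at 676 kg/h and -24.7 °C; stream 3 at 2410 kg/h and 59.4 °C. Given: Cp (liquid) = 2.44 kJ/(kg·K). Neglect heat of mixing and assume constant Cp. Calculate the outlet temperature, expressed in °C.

Energy balance with Q = 0: Σ ṁᵢCp,ᵢ(T_out − Tᵢ) = 0
Σ ṁᵢCp,ᵢTᵢ = 233×2.44×36.2 + 676×2.44×-24.7 + 2410×2.44×59.4 = 329140
Σ ṁᵢCp,ᵢ = 233×2.44 + 676×2.44 + 2410×2.44 = 8098.4
T_out = 329140 / 8098.4 = 40.642 °C

T_out = 40.6 °C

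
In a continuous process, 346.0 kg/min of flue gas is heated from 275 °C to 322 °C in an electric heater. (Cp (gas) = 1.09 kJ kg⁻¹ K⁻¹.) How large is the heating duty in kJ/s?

Q = ṁ·Cp·ΔT = 346.0 × 1.09 × (322 − 275) = 17726 kJ/min
Converting: 17726 / 60 s = 295.43 kW

Q = 295 kJ/s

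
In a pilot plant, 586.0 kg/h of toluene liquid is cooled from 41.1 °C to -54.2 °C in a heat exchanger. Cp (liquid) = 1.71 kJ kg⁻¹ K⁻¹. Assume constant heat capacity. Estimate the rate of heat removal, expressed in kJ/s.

Q = ṁ·Cp·ΔT = 586.0 × 1.71 × (-54.2 − 41.1) = -95496 kJ/h
Converting: 95496 / 3600 s = 26.527 kW

Q_c = 26.5 kJ/s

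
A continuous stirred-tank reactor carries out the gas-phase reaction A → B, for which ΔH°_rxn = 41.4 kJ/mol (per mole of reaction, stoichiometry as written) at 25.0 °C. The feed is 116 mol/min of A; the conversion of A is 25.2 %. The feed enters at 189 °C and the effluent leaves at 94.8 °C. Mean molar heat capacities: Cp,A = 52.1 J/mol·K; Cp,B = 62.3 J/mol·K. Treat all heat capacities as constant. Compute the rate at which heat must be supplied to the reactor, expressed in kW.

Extent of reaction ξ = 0.252 × 116 = 29.232 mol/min
Reaction term: ξ·ΔH°_rxn = 29.232 × 41.4 = 1210.2 kJ/min
Sensible, feed 189→25 °C: -991.15 kJ/min
Outlet flows (mol/min): A 86.768, B 29.232
Sensible, products 25→94.8 °C: 442.66 kJ/min
Q = ΔH = 661.71 kJ/min = 11.028 kW
Heat supplied = 11.028 kW

Q_in = 11.0 kW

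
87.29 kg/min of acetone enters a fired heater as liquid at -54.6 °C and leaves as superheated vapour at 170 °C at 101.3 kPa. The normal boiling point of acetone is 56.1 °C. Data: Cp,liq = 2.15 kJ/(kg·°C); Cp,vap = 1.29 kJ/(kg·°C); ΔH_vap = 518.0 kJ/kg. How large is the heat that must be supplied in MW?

liquid -54.6→56.1 °C: 238 kJ/kg
vaporisation at 56.1 °C: 518 kJ/kg
vapour 56.1→170 °C: 146.93 kJ/kg
Δh = 238 + 518 + 146.93 = 902.94 kJ/kg
Q = ṁ·Δh = 87.29 kg/min × 902.94 kJ/kg = 78817 kJ/min
|Q| = 1313.6 kW = 1.3136 MW

Q = 1.31 MW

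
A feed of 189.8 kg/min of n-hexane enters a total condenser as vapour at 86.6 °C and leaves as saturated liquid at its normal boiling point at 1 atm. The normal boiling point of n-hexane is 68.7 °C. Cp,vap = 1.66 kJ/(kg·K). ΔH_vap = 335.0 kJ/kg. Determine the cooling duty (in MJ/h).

Q_c = 4150 MJ/h

vapour 86.6→68.7 °C: -29.714 kJ/kg
condensation at 68.7 °C: -335 kJ/kg
Δh = -29.714 + -335 = -364.71 kJ/kg
Q = ṁ·Δh = 189.8 kg/min × -364.71 kJ/kg = -69223 kJ/min
|Q| = 1153.7 kW = 4153.4 MJ/h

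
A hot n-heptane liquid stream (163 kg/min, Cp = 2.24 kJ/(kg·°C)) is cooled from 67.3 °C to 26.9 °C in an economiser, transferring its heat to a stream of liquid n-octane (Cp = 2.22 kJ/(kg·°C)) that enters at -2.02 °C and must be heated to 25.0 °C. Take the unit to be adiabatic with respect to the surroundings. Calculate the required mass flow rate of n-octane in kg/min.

ṁ_c = 246 kg/min

Heat released by hot stream: Q = 163 × 2.24 × (67.3 − 26.9) = 14751 kJ/min
Energy balance on cold side (adiabatic exchanger): Q = ṁ_c·Cp_c·(T_c,out − T_c,in)
ṁ_c = 14751 / [2.22 × (25.0 − -2.02)] = 245.91 kg/min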